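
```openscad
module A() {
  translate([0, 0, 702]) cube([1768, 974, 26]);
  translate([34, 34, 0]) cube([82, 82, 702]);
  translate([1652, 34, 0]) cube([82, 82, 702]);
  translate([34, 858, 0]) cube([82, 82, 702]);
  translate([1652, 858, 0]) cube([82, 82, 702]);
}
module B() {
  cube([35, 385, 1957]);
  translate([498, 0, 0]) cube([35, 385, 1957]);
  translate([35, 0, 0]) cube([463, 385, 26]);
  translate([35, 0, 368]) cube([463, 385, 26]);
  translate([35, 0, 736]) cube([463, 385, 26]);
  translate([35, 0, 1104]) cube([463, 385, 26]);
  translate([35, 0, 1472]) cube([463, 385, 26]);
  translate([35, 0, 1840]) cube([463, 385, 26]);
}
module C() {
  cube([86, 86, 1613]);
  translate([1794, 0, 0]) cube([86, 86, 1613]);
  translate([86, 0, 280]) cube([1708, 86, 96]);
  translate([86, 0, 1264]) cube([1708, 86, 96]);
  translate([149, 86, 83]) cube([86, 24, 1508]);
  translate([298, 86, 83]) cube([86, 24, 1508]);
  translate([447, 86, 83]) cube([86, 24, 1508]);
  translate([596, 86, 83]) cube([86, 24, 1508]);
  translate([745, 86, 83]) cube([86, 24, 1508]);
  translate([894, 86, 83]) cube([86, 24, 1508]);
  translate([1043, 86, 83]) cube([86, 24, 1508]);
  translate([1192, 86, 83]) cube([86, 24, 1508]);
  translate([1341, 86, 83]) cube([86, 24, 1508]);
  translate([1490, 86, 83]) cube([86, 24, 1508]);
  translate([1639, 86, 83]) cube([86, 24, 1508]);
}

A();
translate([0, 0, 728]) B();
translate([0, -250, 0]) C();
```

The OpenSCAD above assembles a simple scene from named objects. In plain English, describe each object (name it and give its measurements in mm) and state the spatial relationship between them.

A is a table: top 1768 mm (x) × 974 mm (y), 26 mm thick, upper face at z = 728 mm, on four 82×82 mm square legs, each inset 34 mm from the nearest pair of top edges, running from z = 0 to the bottom of the top.

B is a bookshelf 533 mm wide overall, 385 mm deep and 1957 mm tall. The two sides are 35 mm thick vertical panels. 6 horizontal shelves of 26 mm thickness span between the inner faces of the sides; the lowest shelf sits on the floor and shelves are stacked with a clear vertical gap of 342 mm between each pair.

C is a fence section. Two 86×86 mm posts, 1613 mm tall, stand on the floor with a clear span of 1708 mm between their inner faces. Two horizontal rails of 86×96 mm section span the gap between the posts with their undersides at z = 280 mm and z = 1264 mm, flush with the posts' −y face. 11 pickets, each 86 mm wide, 24 mm thick and 1508 mm tall, are fixed to the +y face of the rails with their bottoms at z = 83 mm, evenly spaced across the span with equal gaps (rounded down to the nearest mm) at the −x end and between each pair — any rounding remainder accumulates at the +x end.

The bookshelf is on top of the table. The fence section is on the floor beside the table on its −y side.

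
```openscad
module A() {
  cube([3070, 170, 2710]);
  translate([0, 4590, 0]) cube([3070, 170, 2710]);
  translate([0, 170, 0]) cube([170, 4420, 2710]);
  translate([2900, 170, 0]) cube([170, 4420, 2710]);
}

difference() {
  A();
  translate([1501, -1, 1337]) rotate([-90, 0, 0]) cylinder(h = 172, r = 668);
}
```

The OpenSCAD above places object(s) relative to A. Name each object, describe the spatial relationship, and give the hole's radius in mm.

A is a house frame. The house frame has a circular hole through its front wall. The hole's radius is 668 mm.

The subtracted cylinder has r = 668 mm.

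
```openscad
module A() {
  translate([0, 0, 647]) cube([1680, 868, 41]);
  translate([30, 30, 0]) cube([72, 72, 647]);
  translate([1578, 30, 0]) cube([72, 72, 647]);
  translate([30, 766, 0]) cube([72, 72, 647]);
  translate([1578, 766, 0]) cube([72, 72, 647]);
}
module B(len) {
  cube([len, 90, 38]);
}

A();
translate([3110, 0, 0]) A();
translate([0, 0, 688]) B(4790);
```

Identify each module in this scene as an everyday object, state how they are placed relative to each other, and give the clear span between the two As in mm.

Second table starts at x = 3110; first ends at x = 1680; clear span = 3110 − 1680 = 1430 mm.

A is a table. B is a beam. A beam spans the tops of two tables. The clear span between the two tables is 1430 mm.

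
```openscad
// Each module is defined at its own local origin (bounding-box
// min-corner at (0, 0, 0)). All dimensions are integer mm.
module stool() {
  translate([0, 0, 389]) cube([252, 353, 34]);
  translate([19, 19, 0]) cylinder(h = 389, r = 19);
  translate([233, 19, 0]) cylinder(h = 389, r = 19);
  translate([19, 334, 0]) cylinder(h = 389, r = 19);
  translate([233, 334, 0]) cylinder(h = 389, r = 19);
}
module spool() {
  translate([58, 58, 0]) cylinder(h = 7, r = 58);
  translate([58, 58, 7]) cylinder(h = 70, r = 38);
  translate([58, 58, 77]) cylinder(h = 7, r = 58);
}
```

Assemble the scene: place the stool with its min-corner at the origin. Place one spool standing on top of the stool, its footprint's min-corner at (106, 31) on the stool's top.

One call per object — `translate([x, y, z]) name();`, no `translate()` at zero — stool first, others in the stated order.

stool();
translate([106, 31, 423]) spool();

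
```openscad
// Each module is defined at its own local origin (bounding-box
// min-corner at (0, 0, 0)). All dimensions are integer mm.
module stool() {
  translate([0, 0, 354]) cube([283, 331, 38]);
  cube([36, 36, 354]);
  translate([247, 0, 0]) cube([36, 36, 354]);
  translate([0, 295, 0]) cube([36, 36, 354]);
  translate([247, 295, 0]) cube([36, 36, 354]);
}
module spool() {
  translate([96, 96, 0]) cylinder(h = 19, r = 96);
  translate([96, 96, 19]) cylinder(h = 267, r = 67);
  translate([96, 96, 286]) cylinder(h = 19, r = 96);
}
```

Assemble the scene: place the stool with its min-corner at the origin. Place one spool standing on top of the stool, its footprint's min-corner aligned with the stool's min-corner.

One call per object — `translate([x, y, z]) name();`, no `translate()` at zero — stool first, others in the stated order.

stool();
translate([0, 0, 392]) spool();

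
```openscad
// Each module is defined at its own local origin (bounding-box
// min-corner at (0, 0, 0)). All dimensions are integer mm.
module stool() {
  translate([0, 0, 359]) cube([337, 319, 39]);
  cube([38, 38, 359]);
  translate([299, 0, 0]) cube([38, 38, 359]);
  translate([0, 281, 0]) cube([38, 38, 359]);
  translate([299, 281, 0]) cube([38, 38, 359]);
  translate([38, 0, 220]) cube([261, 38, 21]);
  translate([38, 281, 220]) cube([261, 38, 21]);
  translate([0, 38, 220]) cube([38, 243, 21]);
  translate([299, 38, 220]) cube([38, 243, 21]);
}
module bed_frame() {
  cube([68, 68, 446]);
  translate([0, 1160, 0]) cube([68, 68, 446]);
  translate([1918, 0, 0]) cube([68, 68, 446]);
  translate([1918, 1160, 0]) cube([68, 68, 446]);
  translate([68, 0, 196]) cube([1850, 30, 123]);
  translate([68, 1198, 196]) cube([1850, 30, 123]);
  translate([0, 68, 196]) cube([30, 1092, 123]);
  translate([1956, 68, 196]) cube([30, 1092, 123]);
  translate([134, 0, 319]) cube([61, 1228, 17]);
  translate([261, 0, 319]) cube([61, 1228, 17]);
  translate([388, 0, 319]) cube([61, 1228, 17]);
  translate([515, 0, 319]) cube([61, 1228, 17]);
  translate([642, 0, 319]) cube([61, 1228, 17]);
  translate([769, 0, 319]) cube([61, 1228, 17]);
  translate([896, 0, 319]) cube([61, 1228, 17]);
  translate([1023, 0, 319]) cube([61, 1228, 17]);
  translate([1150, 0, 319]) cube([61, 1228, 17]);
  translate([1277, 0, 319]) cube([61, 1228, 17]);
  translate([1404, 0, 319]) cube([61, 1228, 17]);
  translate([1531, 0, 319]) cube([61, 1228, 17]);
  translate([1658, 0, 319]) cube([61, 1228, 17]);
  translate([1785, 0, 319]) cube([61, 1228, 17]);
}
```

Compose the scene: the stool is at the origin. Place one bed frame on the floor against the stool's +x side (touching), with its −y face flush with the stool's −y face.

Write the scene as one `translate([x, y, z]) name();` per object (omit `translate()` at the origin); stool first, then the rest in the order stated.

stool();
translate([337, 0, 0]) bed_frame();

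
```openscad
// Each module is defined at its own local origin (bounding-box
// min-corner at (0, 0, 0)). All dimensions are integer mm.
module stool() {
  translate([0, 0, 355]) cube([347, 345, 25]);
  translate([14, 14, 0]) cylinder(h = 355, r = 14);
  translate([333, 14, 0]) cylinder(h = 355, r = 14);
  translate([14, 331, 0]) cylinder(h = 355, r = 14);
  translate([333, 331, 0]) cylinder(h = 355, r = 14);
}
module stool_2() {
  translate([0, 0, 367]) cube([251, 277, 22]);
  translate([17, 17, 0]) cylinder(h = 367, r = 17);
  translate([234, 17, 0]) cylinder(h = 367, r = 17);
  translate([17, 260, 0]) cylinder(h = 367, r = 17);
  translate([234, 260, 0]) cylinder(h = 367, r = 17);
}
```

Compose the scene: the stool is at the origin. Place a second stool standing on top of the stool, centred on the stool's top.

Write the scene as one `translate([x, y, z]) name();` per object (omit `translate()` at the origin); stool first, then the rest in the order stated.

stool();
translate([48, 34, 380]) stool_2();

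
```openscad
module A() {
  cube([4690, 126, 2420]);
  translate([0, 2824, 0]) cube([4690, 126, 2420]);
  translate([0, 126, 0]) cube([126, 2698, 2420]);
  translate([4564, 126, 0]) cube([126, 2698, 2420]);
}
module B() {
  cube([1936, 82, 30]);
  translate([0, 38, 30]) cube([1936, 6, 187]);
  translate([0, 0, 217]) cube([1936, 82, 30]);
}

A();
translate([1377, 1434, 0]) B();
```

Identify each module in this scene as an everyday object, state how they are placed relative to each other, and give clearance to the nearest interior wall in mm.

Clearances: x = 1251, y = 1308; minimum 1251 mm.

A is a house frame. B is an I-beam. The I-beam sits inside the house frame, centred. The clearance to the nearest interior wall is 1251 mm.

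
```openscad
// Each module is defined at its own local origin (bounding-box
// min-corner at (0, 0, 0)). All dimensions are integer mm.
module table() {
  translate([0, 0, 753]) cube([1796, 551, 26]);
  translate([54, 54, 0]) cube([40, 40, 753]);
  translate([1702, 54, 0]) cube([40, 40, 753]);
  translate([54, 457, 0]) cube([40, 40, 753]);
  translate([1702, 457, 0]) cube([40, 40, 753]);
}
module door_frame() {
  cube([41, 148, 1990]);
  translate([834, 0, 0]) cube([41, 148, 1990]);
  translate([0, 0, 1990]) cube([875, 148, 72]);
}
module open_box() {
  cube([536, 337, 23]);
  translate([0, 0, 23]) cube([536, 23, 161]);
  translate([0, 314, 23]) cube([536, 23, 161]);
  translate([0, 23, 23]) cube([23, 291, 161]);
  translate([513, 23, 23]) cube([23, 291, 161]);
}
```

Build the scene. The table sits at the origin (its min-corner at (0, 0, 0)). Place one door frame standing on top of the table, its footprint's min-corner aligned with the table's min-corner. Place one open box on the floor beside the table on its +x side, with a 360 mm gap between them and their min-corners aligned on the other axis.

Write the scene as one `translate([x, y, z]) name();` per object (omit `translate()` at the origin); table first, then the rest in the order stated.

table();
translate([0, 0, 779]) door_frame();
translate([2156, 0, 0]) open_box();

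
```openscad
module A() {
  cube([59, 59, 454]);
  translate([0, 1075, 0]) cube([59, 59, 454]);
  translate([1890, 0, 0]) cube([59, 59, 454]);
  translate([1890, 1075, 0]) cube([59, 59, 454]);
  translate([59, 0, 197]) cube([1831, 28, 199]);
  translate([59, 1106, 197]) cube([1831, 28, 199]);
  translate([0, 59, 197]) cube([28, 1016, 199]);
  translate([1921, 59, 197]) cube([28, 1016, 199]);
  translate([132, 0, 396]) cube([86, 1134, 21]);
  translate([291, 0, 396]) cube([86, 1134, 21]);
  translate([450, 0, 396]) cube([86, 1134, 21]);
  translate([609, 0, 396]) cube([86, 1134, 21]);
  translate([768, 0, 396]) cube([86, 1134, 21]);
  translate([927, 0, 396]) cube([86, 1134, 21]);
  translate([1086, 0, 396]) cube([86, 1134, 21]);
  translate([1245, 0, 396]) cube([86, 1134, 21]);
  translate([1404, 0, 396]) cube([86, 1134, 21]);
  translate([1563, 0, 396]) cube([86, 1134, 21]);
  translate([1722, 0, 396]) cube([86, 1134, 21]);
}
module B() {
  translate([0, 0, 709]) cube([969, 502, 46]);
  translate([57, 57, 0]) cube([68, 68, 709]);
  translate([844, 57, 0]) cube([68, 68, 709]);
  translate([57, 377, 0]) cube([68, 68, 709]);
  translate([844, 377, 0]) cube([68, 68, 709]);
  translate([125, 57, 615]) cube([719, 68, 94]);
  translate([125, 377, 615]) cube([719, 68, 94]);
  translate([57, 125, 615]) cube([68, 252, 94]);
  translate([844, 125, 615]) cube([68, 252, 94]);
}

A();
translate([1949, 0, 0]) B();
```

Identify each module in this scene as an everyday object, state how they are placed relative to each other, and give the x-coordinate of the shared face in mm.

A is a bed frame. B is a table. The table is against the bed frame's +x side, with their −y faces flush. The x-coordinate of the shared face is 1949 mm.

The bed frame's +x face and the table's −x face are both at x = 1949 mm.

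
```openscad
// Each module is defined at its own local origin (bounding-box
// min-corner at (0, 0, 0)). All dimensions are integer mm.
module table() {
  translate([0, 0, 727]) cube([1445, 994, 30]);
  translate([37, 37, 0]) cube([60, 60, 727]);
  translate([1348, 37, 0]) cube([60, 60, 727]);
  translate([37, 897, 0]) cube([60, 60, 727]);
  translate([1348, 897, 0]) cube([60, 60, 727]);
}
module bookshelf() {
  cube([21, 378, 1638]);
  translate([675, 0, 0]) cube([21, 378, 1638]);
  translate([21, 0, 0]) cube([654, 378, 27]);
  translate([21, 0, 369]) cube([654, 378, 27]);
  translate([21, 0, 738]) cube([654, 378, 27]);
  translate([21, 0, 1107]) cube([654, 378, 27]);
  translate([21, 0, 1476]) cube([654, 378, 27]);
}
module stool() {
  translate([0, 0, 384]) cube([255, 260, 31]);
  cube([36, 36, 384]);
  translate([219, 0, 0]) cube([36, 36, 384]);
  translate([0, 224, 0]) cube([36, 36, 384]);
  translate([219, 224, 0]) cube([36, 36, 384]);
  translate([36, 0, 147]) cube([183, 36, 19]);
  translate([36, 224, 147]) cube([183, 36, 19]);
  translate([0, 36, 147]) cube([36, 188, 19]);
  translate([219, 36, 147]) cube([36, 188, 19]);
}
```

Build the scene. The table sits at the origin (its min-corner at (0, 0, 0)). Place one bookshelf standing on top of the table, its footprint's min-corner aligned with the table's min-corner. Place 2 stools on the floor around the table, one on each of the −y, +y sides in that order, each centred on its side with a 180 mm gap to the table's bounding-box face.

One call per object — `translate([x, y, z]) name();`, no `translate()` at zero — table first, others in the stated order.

table();
translate([0, 0, 757]) bookshelf();
translate([595, -440, 0]) stool();
translate([595, 1174, 0]) stool();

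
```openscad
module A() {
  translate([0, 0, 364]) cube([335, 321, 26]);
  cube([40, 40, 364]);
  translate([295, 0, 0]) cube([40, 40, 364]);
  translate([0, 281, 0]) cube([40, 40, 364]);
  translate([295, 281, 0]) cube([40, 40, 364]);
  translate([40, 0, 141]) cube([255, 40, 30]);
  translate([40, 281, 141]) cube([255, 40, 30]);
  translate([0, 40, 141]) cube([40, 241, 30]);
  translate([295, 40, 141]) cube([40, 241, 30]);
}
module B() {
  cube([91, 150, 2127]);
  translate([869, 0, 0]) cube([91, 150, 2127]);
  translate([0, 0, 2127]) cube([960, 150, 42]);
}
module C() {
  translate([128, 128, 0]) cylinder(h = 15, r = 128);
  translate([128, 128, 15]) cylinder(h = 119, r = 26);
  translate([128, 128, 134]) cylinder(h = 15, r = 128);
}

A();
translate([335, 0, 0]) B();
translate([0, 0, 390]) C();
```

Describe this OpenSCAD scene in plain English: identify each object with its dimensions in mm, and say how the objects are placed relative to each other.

A is a four-legged stool. The seat is a 335×321×26 mm slab whose top surface is at z = 390 mm; four square legs, each 40×40 mm in cross-section, run from the floor (z = 0) to the underside of the seat, each flush with a corner of the seat. Four stretchers, 40 mm wide and 30 mm tall, connect adjacent legs with their undersides at z = 141 mm, each running between the inner faces of the legs it joins and aligned with the legs' outer faces on the other axis.

B is a door frame. The clear opening is 778 mm wide and 2127 mm high. Two 91 mm wide jambs, 150 mm deep, stand either side of the opening from the floor to the top of the opening. A 42 mm thick head sits across the top of both jambs, spanning the full outside width of the frame.

C is a spool: two coaxial disc flanges of radius 128 mm and thickness 15 mm, joined by a core cylinder of radius 26 mm and height 119 mm. The lower flange rests on z = 0 and the three cylinders share a vertical axis.

The door frame is against the stool's +x side, with their −y faces flush. The spool is on top of the stool.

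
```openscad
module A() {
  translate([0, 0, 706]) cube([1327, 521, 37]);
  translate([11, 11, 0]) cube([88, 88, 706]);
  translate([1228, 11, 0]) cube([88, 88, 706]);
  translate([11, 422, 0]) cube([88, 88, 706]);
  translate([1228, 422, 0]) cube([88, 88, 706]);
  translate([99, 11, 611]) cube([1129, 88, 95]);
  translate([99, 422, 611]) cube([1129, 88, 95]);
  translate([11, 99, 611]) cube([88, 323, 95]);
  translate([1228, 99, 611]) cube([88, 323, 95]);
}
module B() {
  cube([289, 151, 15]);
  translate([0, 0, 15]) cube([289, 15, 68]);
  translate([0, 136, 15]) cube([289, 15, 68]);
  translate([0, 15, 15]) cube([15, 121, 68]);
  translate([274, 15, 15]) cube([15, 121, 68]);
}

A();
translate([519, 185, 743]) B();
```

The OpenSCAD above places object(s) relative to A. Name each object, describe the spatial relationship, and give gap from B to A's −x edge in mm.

The open box's min-x is at 519; the table's min-x is 0; gap = 519 mm.

A is a table. B is an open box. The open box is on top of the table, centred. The gap from the open box to the table's −x edge is 519 mm.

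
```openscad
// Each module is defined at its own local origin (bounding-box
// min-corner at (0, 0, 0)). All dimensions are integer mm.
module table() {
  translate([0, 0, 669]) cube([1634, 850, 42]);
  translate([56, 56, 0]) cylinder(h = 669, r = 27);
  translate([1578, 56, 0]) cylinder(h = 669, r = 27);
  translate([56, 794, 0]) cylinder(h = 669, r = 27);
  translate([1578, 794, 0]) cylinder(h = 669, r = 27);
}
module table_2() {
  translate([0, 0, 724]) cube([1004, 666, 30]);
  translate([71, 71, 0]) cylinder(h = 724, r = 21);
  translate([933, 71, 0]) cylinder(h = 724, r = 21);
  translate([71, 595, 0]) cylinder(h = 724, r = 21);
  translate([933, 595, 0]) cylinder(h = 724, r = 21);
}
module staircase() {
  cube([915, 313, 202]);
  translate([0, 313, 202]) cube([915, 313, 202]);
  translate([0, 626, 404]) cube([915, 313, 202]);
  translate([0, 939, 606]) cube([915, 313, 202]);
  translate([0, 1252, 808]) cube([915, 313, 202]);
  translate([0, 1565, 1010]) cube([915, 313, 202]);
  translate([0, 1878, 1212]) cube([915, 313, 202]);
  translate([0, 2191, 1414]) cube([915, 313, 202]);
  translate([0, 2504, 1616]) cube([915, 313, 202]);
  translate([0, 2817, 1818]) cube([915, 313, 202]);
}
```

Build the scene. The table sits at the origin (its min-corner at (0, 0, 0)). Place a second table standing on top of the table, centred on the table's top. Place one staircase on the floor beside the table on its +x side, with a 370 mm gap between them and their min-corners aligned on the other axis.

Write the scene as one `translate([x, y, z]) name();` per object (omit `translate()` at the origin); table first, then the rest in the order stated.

table();
translate([315, 92, 711]) table_2();
translate([2004, 0, 0]) staircase();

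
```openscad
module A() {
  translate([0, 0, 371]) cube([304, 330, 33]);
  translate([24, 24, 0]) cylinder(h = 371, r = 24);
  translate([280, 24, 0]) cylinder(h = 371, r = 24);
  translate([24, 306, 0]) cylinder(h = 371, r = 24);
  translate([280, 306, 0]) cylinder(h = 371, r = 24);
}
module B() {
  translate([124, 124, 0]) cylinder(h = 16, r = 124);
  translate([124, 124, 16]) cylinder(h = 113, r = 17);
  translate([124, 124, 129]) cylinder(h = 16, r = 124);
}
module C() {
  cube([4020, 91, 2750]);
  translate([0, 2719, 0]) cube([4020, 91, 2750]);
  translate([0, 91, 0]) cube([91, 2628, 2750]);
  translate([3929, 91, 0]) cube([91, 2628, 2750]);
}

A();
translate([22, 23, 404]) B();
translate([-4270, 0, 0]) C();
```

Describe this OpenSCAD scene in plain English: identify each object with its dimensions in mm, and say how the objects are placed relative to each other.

A is a simple wooden stool: a rectangular seat 304 mm (x) by 330 mm (y), 33 mm thick, top face at z = 404 mm, on four round legs, each 48 mm in diameter. The legs rest on z = 0, each leg's axis is inset half a diameter from the nearest pair of seat edges (so the leg's bounding box is flush with the corner).

B is a spool: two coaxial disc flanges of radius 124 mm and thickness 16 mm, joined by a core cylinder of radius 17 mm and height 113 mm. The lower flange rests on z = 0 and the three cylinders share a vertical axis.

C is a box-shaped house frame (walls only): outside footprint 4020×2810 mm, wall height 2750 mm, wall thickness 91 mm. The two y-facing walls run the full x-width; the two x-facing walls fit between the inner faces of the y-facing walls.

The spool is on top of the stool. The house frame is on the floor beside the stool on its −x side.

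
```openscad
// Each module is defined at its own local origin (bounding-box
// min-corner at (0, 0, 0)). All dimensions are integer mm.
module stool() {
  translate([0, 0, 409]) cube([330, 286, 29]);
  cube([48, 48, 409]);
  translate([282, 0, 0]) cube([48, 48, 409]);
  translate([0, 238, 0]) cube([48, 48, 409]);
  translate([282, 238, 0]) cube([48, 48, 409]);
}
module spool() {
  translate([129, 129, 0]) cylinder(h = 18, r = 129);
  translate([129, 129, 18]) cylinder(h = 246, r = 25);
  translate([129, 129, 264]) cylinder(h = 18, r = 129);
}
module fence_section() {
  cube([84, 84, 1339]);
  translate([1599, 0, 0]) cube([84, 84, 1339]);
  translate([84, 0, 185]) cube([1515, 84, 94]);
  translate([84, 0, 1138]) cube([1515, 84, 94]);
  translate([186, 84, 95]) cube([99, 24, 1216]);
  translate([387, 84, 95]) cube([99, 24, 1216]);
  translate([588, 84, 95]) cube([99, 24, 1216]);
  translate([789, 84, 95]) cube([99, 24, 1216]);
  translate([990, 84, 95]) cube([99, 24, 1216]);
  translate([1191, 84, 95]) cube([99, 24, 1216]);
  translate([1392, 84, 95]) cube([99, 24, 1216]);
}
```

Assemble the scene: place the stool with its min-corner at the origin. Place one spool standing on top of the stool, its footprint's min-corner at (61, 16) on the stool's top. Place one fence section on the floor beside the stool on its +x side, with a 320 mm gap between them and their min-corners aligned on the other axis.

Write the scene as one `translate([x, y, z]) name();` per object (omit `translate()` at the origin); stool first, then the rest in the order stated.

stool();
translate([61, 16, 438]) spool();
translate([650, 0, 0]) fence_section();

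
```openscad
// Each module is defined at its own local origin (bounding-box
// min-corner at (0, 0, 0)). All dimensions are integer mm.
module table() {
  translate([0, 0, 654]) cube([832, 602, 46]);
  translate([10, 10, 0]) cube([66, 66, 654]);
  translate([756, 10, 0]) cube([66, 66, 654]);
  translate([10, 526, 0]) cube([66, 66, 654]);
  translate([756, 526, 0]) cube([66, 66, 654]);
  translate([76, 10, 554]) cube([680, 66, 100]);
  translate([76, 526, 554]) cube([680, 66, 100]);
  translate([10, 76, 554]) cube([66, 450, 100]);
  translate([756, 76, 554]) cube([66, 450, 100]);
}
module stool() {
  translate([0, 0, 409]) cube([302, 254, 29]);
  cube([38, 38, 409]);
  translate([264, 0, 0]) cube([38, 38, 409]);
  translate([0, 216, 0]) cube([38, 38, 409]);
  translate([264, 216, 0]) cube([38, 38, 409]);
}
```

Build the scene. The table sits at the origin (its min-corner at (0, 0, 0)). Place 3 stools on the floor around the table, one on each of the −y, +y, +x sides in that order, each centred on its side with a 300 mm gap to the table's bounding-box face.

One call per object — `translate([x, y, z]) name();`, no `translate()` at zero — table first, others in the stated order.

table();
translate([265, -554, 0]) stool();
translate([265, 902, 0]) stool();
translate([1132, 174, 0]) stool();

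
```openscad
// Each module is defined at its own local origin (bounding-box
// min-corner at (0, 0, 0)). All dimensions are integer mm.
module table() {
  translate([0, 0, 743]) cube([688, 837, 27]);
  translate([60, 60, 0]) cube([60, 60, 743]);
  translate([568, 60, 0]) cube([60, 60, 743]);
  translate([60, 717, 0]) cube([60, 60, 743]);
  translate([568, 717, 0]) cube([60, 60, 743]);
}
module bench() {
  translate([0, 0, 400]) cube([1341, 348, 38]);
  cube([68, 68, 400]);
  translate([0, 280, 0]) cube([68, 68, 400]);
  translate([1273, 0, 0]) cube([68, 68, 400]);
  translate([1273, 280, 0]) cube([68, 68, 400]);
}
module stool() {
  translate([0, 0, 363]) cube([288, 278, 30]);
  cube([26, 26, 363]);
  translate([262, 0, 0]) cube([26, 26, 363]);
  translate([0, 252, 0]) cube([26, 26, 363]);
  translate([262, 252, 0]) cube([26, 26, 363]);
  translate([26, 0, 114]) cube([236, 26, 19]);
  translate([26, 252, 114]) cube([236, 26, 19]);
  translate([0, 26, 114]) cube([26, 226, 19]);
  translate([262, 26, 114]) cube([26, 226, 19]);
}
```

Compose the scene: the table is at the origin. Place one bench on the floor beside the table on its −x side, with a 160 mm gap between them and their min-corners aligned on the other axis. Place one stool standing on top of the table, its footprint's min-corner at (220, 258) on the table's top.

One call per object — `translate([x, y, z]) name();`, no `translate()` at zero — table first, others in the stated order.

table();
translate([-1501, 0, 0]) bench();
translate([220, 258, 770]) stool();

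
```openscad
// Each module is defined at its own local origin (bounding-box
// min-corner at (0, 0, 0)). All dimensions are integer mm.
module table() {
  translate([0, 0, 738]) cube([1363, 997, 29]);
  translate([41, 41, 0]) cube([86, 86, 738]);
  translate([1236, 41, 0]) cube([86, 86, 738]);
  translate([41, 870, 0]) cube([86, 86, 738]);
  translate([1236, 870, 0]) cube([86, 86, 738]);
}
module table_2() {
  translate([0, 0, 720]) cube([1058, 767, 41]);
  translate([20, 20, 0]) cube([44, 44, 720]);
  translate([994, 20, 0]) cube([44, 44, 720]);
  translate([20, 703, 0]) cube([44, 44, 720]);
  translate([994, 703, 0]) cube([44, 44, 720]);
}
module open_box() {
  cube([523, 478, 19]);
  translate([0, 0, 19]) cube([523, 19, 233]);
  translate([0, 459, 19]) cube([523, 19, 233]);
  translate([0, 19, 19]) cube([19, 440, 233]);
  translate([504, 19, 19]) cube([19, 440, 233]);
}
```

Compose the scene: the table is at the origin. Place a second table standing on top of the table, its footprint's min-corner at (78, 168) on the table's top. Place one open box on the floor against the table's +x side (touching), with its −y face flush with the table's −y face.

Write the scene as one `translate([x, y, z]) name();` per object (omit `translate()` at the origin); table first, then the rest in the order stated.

table();
translate([78, 168, 767]) table_2();
translate([1363, 0, 0]) open_box();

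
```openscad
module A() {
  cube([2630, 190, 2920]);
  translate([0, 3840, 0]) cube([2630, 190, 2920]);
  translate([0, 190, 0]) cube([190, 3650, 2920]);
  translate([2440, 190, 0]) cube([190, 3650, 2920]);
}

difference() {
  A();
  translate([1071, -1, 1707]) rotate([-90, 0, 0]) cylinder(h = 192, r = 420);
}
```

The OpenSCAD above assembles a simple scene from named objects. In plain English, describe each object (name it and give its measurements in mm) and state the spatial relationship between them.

A is the wall frame of a small rectangular building: four walls, each 2920 mm tall and 190 mm thick, enclosing a footprint 2630 mm (x) by 4030 mm (y) outside-to-outside, with no floor or roof. The front and back walls (the −y and +y sides) span the full width; the two side walls fit between them.

The house frame has a circular hole of radius 420 mm through its front wall, centred at (x = 1071, z = 1707).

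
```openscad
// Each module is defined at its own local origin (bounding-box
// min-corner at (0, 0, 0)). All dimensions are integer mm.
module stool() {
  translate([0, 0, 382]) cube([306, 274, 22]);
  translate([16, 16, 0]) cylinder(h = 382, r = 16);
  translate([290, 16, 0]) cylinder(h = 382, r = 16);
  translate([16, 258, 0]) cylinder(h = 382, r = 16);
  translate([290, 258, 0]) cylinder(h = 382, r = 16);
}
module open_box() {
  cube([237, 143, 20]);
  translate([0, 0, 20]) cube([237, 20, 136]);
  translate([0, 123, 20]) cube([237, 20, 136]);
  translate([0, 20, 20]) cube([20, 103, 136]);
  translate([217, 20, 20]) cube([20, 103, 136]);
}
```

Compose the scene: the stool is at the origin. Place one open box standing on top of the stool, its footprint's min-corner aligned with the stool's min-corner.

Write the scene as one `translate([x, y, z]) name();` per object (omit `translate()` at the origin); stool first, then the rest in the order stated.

stool();
translate([0, 0, 404]) open_box();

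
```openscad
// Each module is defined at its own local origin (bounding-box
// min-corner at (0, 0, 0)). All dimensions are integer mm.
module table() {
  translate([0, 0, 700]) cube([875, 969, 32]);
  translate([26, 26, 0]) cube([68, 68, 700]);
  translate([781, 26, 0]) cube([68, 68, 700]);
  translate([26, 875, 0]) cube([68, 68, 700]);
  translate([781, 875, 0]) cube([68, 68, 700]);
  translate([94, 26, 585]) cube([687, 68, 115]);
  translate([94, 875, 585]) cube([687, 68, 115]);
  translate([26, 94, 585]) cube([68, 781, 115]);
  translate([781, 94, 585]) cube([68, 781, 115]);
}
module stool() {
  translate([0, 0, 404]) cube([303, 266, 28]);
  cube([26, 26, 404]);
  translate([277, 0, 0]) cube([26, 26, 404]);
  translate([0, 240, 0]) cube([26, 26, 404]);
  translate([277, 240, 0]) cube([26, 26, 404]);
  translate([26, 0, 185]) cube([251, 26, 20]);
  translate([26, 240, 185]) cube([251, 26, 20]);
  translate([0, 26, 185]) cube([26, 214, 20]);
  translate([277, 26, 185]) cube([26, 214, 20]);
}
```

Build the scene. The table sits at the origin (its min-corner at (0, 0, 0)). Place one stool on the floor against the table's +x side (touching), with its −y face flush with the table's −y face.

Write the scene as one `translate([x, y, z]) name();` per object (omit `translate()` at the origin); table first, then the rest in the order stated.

table();
translate([875, 0, 0]) stool();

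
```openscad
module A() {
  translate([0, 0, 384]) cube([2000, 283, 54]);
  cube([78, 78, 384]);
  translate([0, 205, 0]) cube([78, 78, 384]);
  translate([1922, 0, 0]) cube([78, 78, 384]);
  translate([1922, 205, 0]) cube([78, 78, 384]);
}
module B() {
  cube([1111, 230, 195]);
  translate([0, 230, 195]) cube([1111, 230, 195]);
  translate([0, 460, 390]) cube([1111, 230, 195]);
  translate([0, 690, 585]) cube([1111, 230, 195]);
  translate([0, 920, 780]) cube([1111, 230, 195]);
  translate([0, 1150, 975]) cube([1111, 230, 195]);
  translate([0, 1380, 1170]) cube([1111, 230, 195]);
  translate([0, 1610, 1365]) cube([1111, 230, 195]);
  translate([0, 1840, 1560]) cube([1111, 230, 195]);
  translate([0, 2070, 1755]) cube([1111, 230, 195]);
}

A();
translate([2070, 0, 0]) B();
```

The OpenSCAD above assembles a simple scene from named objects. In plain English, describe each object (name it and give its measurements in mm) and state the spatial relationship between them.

A is a bench: a 2000×283 mm seat slab, 54 mm thick, top at z = 438 mm, on four 78×78 mm square legs flush with the seat corners and standing on z = 0.

B is a straight staircase of 10 solid steps. Each step is 1111 mm wide (x), 230 mm deep (y, the going) and 195 mm tall (the rise). The first step rests on the floor; each subsequent step sits one going further in +y and one rise higher in +z, directly behind and above the previous step with no overlap.

The staircase is on the floor beside the bench on its +x side.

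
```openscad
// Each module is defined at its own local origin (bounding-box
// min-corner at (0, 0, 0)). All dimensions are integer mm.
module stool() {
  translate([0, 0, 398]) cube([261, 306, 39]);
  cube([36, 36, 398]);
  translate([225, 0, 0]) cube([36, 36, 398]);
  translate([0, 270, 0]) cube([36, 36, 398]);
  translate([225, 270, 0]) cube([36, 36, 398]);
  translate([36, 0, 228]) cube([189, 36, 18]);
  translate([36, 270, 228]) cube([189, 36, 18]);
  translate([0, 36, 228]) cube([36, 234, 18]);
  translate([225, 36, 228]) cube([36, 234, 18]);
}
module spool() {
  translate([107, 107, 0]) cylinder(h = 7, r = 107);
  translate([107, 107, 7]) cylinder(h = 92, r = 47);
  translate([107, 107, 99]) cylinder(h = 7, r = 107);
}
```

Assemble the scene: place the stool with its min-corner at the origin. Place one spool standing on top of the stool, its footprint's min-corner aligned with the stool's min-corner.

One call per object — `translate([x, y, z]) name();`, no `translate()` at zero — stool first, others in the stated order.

stool();
translate([0, 0, 437]) spool();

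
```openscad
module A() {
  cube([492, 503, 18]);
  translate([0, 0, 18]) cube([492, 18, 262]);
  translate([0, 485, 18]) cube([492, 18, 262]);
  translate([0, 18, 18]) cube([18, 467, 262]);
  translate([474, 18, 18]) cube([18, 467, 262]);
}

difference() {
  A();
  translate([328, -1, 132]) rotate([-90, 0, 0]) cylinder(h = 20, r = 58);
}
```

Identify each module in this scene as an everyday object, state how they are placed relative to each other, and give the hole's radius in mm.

The subtracted cylinder has r = 58 mm.

A is an open box. The open box has a circular hole through its front wall. The hole's radius is 58 mm.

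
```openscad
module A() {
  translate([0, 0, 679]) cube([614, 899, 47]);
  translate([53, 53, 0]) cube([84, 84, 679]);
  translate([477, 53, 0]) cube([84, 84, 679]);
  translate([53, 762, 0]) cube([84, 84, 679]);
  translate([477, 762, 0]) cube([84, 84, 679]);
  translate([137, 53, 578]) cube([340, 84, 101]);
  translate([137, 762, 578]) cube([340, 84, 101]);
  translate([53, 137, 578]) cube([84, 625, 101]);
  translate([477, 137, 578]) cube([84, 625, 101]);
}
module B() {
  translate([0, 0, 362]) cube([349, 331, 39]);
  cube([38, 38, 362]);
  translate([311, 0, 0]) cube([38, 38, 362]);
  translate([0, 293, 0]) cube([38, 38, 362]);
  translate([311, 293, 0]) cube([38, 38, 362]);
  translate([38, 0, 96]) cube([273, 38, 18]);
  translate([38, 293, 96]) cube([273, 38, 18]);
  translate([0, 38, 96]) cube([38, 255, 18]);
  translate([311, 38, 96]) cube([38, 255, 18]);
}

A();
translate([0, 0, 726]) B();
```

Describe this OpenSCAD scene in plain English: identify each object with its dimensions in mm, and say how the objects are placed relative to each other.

A is a table: top 614 mm (x) × 899 mm (y), 47 mm thick, upper face at z = 726 mm, on four 84×84 mm square legs, each inset 53 mm from the nearest pair of top edges, running from z = 0 to the bottom of the top. Four apron rails, 84 mm thick and 101 mm tall, run between adjacent legs with their top edges flush with the underside of the top and their outer faces flush with the legs' outer faces.

B is a four-legged stool. The seat is 349×331 mm, 39 mm thick, top at z = 401 mm. It stands on four square legs, each 38×38 mm in cross-section, from z = 0 to the seat underside, each flush with a corner of the seat. Four stretchers, 38 mm wide and 18 mm tall, connect adjacent legs with their undersides at z = 96 mm, each running between the inner faces of the legs it joins and aligned with the legs' outer faces on the other axis.

The stool is on top of the table.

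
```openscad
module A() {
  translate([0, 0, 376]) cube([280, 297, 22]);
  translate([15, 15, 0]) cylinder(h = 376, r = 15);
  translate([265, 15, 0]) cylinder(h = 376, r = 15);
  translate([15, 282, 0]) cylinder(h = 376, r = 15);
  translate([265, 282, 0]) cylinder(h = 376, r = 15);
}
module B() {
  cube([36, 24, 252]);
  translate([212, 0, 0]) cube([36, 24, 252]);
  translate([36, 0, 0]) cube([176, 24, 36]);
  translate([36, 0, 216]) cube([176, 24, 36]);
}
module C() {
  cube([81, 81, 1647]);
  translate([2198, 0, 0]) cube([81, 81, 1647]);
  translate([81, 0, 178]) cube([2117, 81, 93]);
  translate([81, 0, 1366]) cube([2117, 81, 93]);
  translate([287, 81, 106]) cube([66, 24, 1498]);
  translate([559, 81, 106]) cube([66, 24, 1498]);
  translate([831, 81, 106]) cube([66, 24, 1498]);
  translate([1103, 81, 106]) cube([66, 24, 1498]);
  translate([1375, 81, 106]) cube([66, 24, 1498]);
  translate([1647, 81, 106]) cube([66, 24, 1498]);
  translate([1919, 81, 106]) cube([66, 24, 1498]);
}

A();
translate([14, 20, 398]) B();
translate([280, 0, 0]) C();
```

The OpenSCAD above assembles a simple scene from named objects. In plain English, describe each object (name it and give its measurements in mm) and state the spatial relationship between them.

A is a simple wooden stool: a rectangular seat 280 mm (x) by 297 mm (y), 22 mm thick, top face at z = 398 mm, on four round legs, each 30 mm in diameter. The legs rest on z = 0, each leg's axis is inset half a diameter from the nearest pair of seat edges (so the leg's bounding box is flush with the corner).

B is a rectangular picture frame lying in the x–z plane (depth along y). The opening is 176 mm wide (x) by 180 mm tall (z), surrounded by a border 36 mm wide on all four sides. The frame is 24 mm deep and is made of two full-height vertical stiles with two horizontal rails fitted between them.

C is a fence section. Two 81×81 mm posts, 1647 mm tall, stand on the floor with a clear span of 2117 mm between their inner faces. Two horizontal rails of 81×93 mm section span the gap between the posts with their undersides at z = 178 mm and z = 1366 mm, flush with the posts' −y face. 7 pickets, each 66 mm wide, 24 mm thick and 1498 mm tall, are fixed to the +y face of the rails with their bottoms at z = 106 mm, evenly spaced across the span with equal gaps (rounded down to the nearest mm) at the −x end and between each pair — any rounding remainder accumulates at the +x end.

The picture frame is on top of the stool. The fence section is against the stool's +x side, with their −y faces flush.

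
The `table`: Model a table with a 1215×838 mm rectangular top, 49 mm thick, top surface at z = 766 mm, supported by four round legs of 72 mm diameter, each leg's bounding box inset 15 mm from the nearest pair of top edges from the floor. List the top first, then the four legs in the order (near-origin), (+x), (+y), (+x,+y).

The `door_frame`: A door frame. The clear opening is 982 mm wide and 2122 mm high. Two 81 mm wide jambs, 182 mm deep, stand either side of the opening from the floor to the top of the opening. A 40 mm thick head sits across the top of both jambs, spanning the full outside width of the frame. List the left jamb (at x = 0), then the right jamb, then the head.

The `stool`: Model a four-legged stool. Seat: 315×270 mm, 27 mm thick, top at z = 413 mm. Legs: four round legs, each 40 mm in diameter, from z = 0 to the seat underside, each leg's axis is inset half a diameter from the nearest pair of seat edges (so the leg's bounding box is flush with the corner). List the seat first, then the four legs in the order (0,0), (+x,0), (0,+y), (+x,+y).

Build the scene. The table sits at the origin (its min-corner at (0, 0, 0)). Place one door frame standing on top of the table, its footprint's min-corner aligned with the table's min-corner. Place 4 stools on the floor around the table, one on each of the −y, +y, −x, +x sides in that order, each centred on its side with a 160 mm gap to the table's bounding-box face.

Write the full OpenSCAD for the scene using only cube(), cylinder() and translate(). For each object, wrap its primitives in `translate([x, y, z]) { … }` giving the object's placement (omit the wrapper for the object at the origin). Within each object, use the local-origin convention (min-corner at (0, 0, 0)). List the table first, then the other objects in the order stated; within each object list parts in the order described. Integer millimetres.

translate([0, 0, 717]) cube([1215, 838, 49]);
translate([51, 51, 0]) cylinder(h = 717, r = 36);
translate([1164, 51, 0]) cylinder(h = 717, r = 36);
translate([51, 787, 0]) cylinder(h = 717, r = 36);
translate([1164, 787, 0]) cylinder(h = 717, r = 36);
translate([0, 0, 766]) {
  cube([81, 182, 2122]);
  translate([1063, 0, 0]) cube([81, 182, 2122]);
  translate([0, 0, 2122]) cube([1144, 182, 40]);
}
translate([450, -430, 0]) {
  translate([0, 0, 386]) cube([315, 270, 27]);
  translate([20, 20, 0]) cylinder(h = 386, r = 20);
  translate([295, 20, 0]) cylinder(h = 386, r = 20);
  translate([20, 250, 0]) cylinder(h = 386, r = 20);
  translate([295, 250, 0]) cylinder(h = 386, r = 20);
}
translate([450, 998, 0]) {
  translate([0, 0, 386]) cube([315, 270, 27]);
  translate([20, 20, 0]) cylinder(h = 386, r = 20);
  translate([295, 20, 0]) cylinder(h = 386, r = 20);
  translate([20, 250, 0]) cylinder(h = 386, r = 20);
  translate([295, 250, 0]) cylinder(h = 386, r = 20);
}
translate([-475, 284, 0]) {
  translate([0, 0, 386]) cube([315, 270, 27]);
  translate([20, 20, 0]) cylinder(h = 386, r = 20);
  translate([295, 20, 0]) cylinder(h = 386, r = 20);
  translate([20, 250, 0]) cylinder(h = 386, r = 20);
  translate([295, 250, 0]) cylinder(h = 386, r = 20);
}
translate([1375, 284, 0]) {
  translate([0, 0, 386]) cube([315, 270, 27]);
  translate([20, 20, 0]) cylinder(h = 386, r = 20);
  translate([295, 20, 0]) cylinder(h = 386, r = 20);
  translate([20, 250, 0]) cylinder(h = 386, r = 20);
  translate([295, 250, 0]) cylinder(h = 386, r = 20);
}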